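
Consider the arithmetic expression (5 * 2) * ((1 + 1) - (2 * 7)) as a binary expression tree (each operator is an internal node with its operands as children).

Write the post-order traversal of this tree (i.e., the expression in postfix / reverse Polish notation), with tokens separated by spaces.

5 2 * 1 1 + 2 7 * - *

Post-order on an expression tree gives postfix notation: for each operator, emit left operand, right operand, then the operator.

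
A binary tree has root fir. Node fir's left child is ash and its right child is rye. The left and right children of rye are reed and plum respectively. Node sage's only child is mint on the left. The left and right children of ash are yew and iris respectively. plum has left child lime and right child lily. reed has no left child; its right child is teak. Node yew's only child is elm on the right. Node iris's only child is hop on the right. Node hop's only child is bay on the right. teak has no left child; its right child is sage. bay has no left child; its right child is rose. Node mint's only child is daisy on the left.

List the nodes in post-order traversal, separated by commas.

Post-order visits the left subtree, then the right subtree, then the node.
At fir: go left to ash.
  At ash: go left to yew.
    At yew: no left child.
    At yew: go right to elm.
      elm is a leaf — visit elm.
    Visit yew.
  At ash: go right to iris.
    At iris: no left child.
    At iris: go right to hop.
      At hop: no left child.
      At hop: go right to bay.
        At bay: no left child.
        At bay: go right to rose.
          rose is a leaf — visit rose.
        Visit bay.
      Visit hop.
    Visit iris.
  Visit ash.
At fir: go right to rye.
  At rye: go left to reed.
    At reed: no left child.
    At reed: go right to teak.
      At teak: no left child.
      At teak: go right to sage.
        At sage: go left to mint.
          At mint: go left to daisy.
            daisy is a leaf — visit daisy.
          At mint: no right child.
          Visit mint.
        At sage: no right child.
        Visit sage.
      Visit teak.
    Visit reed.
  At rye: go right to plum.
    At plum: go left to lime.
      lime is a leaf — visit lime.
    At plum: go right to lily.
      lily is a leaf — visit lily.
    Visit plum.
  Visit rye.
Visit fir.

elm, yew, rose, bay, hop, iris, ash, daisy, mint, sage, teak, reed, lime, lily, plum, rye, fir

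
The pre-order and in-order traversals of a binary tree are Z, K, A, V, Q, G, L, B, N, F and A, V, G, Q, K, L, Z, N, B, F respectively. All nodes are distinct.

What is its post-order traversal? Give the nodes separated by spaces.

G Q V A L K N F B Z

The first element of pre-order is the root; it splits in-order into left and right subtrees.
Root Z: left subtree has 6 nodes {A, V, G, Q, K, L}, right has 3 {N, B, F}.
  Root K: left subtree has 4 nodes {A, V, G, Q}, right has 1 {L}.
    Root A: left subtree has 0 nodes { }, right has 3 {V, G, Q}.
      Root V: left subtree has 0 nodes { }, right has 2 {G, Q}.
        Root Q: left subtree has 1 node {G}, right has 0 { }.
  Root B: left subtree has 1 node {N}, right has 1 {F}.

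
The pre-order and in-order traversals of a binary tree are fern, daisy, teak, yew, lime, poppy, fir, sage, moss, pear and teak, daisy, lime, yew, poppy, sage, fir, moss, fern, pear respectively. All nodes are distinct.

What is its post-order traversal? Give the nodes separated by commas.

teak, lime, sage, moss, fir, poppy, yew, daisy, pear, fern

The first element of pre-order is the root; it splits in-order into left and right subtrees.
Root fern: left subtree has 8 nodes {teak, daisy, lime, yew, poppy, sage, fir, moss}, right has 1 {pear}.
  Root daisy: left subtree has 1 node {teak}, right has 6 {lime, yew, poppy, sage, fir, moss}.
    Root yew: left subtree has 1 node {lime}, right has 4 {poppy, sage, fir, moss}.
      Root poppy: left subtree has 0 nodes { }, right has 3 {sage, fir, moss}.
        Root fir: left subtree has 1 node {sage}, right has 1 {moss}.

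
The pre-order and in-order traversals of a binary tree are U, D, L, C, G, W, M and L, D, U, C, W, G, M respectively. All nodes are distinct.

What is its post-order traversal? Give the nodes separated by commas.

L, D, W, M, G, C, U

The first element of pre-order is the root; it splits in-order into left and right subtrees.
Root U: left subtree has 2 nodes {L, D}, right has 4 {C, W, G, M}.
  Root D: left subtree has 1 node {L}, right has 0 { }.
  Root C: left subtree has 0 nodes { }, right has 3 {W, G, M}.
    Root G: left subtree has 1 node {W}, right has 1 {M}.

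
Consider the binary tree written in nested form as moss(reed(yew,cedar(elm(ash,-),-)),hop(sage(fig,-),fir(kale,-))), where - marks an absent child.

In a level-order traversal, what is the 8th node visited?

Level-order visits nodes level by level from the root, left to right within each level.
Level 0: moss
Level 1: reed, hop
Level 2: yew, cedar, sage, fir
Level 3: elm, fig, kale
Level 4: ash
Full level-order sequence: moss, reed, hop, yew, cedar, sage, fir, elm, fig, kale, ash.

elm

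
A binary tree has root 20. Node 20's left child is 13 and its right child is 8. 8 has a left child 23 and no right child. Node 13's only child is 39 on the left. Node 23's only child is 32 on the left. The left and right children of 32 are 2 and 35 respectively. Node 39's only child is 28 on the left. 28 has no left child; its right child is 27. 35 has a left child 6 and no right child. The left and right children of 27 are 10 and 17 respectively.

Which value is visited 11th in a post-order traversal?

23

Post-order visits the left subtree, then the right subtree, then the node.
At 20: go left to 13.
  At 13: go left to 39.
    At 39: go left to 28.
      At 28: no left child.
      At 28: go right to 27.
        At 27: go left to 10.
          10 is a leaf — visit 10.
        At 27: go right to 17.
          17 is a leaf — visit 17.
        Visit 27.
      Visit 28.
    At 39: no right child.
    Visit 39.
  At 13: no right child.
  Visit 13.
At 20: go right to 8.
  At 8: go left to 23.
    At 23: go left to 32.
      At 32: go left to 2.
        2 is a leaf — visit 2.
      At 32: go right to 35.
        At 35: go left to 6.
          6 is a leaf — visit 6.
        At 35: no right child.
        Visit 35.
      Visit 32.
    At 23: no right child.
    Visit 23.
  At 8: no right child.
  Visit 8.
Visit 20.
Full post-order sequence: 10, 17, 27, 28, 39, 13, 2, 6, 35, 32, 23, 8, 20.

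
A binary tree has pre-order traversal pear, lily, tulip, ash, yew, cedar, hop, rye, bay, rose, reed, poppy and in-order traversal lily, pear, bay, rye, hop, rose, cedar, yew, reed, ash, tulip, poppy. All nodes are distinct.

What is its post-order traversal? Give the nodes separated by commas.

lily, bay, rye, rose, hop, cedar, reed, yew, ash, poppy, tulip, pear

The first element of pre-order is the root; it splits in-order into left and right subtrees.
Root pear: left subtree has 1 node {lily}, right has 10 {bay, rye, hop, rose, cedar, yew, reed, ash, tulip, poppy}.
  Root tulip: left subtree has 8 nodes {bay, rye, hop, rose, cedar, yew, reed, ash}, right has 1 {poppy}.
    Root ash: left subtree has 7 nodes {bay, rye, hop, rose, cedar, yew, reed}, right has 0 { }.
      Root yew: left subtree has 5 nodes {bay, rye, hop, rose, cedar}, right has 1 {reed}.
        Root cedar: left subtree has 4 nodes {bay, rye, hop, rose}, right has 0 { }.
          Root hop: left subtree has 2 nodes {bay, rye}, right has 1 {rose}.
            Root rye: left subtree has 1 node {bay}, right has 0 { }.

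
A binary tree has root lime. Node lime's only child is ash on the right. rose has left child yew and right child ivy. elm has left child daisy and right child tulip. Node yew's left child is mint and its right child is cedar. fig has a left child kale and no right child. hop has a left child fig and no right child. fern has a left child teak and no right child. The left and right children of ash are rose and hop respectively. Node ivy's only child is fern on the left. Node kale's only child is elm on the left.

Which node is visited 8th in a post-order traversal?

daisy

Post-order visits the left subtree, then the right subtree, then the node.
At lime: no left child.
At lime: go right to ash.
  At ash: go left to rose.
    At rose: go left to yew.
      At yew: go left to mint.
        mint is a leaf — visit mint.
      At yew: go right to cedar.
        cedar is a leaf — visit cedar.
      Visit yew.
    At rose: go right to ivy.
      At ivy: go left to fern.
        At fern: go left to teak.
          teak is a leaf — visit teak.
        At fern: no right child.
        Visit fern.
      At ivy: no right child.
      Visit ivy.
    Visit rose.
  At ash: go right to hop.
    At hop: go left to fig.
      At fig: go left to kale.
        At kale: go left to elm.
          At elm: go left to daisy.
            daisy is a leaf — visit daisy.
          At elm: go right to tulip.
            tulip is a leaf — visit tulip.
          Visit elm.
        At kale: no right child.
        Visit kale.
      At fig: no right child.
      Visit fig.
    At hop: no right child.
    Visit hop.
  Visit ash.
Visit lime.
Full post-order sequence: mint, cedar, yew, teak, fern, ivy, rose, daisy, tulip, elm, kale, fig, hop, ash, lime.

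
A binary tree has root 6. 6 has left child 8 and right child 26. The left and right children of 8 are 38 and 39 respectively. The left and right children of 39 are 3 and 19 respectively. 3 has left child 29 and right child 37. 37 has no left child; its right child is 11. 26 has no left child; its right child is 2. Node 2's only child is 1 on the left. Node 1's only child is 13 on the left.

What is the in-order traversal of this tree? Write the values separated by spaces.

38 8 29 3 37 11 39 19 6 26 13 1 2

In-order visits the left subtree, then the node, then the right subtree.
At 6: go left to 8.
  At 8: go left to 38.
    38 is a leaf — visit 38.
  Visit 8.
  At 8: go right to 39.
    At 39: go left to 3.
      At 3: go left to 29.
        29 is a leaf — visit 29.
      Visit 3.
      At 3: go right to 37.
        At 37: no left child.
        Visit 37.
        At 37: go right to 11.
          11 is a leaf — visit 11.
    Visit 39.
    At 39: go right to 19.
      19 is a leaf — visit 19.
Visit 6.
At 6: go right to 26.
  At 26: no left child.
  Visit 26.
  At 26: go right to 2.
    At 2: go left to 1.
      At 1: go left to 13.
        13 is a leaf — visit 13.
      Visit 1.
      At 1: no right child.
    Visit 2.
    At 2: no right child.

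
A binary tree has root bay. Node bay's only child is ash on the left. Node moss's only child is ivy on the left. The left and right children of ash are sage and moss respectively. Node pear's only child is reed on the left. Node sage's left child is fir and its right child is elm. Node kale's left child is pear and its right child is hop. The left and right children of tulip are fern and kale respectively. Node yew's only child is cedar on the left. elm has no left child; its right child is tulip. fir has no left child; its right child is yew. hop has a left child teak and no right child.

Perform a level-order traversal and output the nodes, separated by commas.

bay, ash, sage, moss, fir, elm, ivy, yew, tulip, cedar, fern, kale, pear, hop, reed, teak

Level-order visits nodes level by level from the root, left to right within each level.
Level 0: bay
Level 1: ash
Level 2: sage, moss
Level 3: fir, elm, ivy
Level 4: yew, tulip
Level 5: cedar, fern, kale
Level 6: pear, hop
Level 7: reed, teak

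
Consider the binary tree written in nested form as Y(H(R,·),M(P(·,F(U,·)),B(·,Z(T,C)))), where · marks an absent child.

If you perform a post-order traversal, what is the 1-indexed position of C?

Post-order visits the left subtree, then the right subtree, then the node.
At Y: go left to H.
  At H: go left to R.
    R is a leaf — visit R.
  At H: no right child.
  Visit H.
At Y: go right to M.
  At M: go left to P.
    At P: no left child.
    At P: go right to F.
      At F: go left to U.
        U is a leaf — visit U.
      At F: no right child.
      Visit F.
    Visit P.
  At M: go right to B.
    At B: no left child.
    At B: go right to Z.
      At Z: go left to T.
        T is a leaf — visit T.
      At Z: go right to C.
        C is a leaf — visit C.
      Visit Z.
    Visit B.
  Visit M.
Visit Y.
Full post-order sequence: R, H, U, F, P, T, C, Z, B, M, Y.

7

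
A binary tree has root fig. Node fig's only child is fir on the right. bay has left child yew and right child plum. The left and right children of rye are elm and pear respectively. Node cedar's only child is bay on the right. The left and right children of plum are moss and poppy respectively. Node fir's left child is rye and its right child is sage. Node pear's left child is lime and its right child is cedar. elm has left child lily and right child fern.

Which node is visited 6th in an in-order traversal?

lime

In-order visits the left subtree, then the node, then the right subtree.
At fig: no left child.
Visit fig.
At fig: go right to fir.
  At fir: go left to rye.
    At rye: go left to elm.
      At elm: go left to lily.
        lily is a leaf — visit lily.
      Visit elm.
      At elm: go right to fern.
        fern is a leaf — visit fern.
    Visit rye.
    At rye: go right to pear.
      At pear: go left to lime.
        lime is a leaf — visit lime.
      Visit pear.
      At pear: go right to cedar.
        At cedar: no left child.
        Visit cedar.
        At cedar: go right to bay.
          At bay: go left to yew.
            yew is a leaf — visit yew.
          Visit bay.
          At bay: go right to plum.
            At plum: go left to moss.
              moss is a leaf — visit moss.
            Visit plum.
            At plum: go right to poppy.
              poppy is a leaf — visit poppy.
  Visit fir.
  At fir: go right to sage.
    sage is a leaf — visit sage.
Full in-order sequence: fig, lily, elm, fern, rye, lime, pear, cedar, yew, bay, moss, plum, poppy, fir, sage.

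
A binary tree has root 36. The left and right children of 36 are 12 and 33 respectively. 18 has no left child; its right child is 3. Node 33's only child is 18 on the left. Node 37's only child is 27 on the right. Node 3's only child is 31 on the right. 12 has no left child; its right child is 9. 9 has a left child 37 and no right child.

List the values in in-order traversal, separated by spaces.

12 37 27 9 36 18 3 31 33

In-order visits the left subtree, then the node, then the right subtree.
At 36: go left to 12.
  At 12: no left child.
  Visit 12.
  At 12: go right to 9.
    At 9: go left to 37.
      At 37: no left child.
      Visit 37.
      At 37: go right to 27.
        27 is a leaf — visit 27.
    Visit 9.
    At 9: no right child.
Visit 36.
At 36: go right to 33.
  At 33: go left to 18.
    At 18: no left child.
    Visit 18.
    At 18: go right to 3.
      At 3: no left child.
      Visit 3.
      At 3: go right to 31.
        31 is a leaf — visit 31.
  Visit 33.
  At 33: no right child.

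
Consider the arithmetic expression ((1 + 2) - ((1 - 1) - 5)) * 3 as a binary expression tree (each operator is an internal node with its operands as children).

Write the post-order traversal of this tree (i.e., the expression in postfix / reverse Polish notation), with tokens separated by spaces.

Post-order on an expression tree gives postfix notation: for each operator, emit left operand, right operand, then the operator.

1 2 + 1 1 - 5 - - 3 *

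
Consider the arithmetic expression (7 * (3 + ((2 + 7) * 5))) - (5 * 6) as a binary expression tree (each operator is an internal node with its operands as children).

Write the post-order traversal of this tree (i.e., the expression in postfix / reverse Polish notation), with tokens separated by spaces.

Post-order on an expression tree gives postfix notation: for each operator, emit left operand, right operand, then the operator.

7 3 2 7 + 5 * + * 5 6 * -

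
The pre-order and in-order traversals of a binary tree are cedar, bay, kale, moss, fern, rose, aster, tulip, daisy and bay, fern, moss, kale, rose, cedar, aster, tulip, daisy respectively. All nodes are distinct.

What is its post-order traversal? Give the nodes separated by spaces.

The first element of pre-order is the root; it splits in-order into left and right subtrees.
Root cedar: left subtree has 5 nodes {bay, fern, moss, kale, rose}, right has 3 {aster, tulip, daisy}.
  Root bay: left subtree has 0 nodes { }, right has 4 {fern, moss, kale, rose}.
    Root kale: left subtree has 2 nodes {fern, moss}, right has 1 {rose}.
      Root moss: left subtree has 1 node {fern}, right has 0 { }.
  Root aster: left subtree has 0 nodes { }, right has 2 {tulip, daisy}.
    Root tulip: left subtree has 0 nodes { }, right has 1 {daisy}.

fern moss rose kale bay daisy tulip aster cedar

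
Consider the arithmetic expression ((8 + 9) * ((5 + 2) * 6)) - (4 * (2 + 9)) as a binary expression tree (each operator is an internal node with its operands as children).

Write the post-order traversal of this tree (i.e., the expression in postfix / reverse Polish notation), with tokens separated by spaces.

8 9 + 5 2 + 6 * * 4 2 9 + * -

Post-order on an expression tree gives postfix notation: for each operator, emit left operand, right operand, then the operator.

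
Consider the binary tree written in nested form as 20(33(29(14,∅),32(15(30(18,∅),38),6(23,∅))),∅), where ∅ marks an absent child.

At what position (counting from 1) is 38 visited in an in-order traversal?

7

In-order visits the left subtree, then the node, then the right subtree.
At 20: go left to 33.
  At 33: go left to 29.
    At 29: go left to 14.
      14 is a leaf — visit 14.
    Visit 29.
    At 29: no right child.
  Visit 33.
  At 33: go right to 32.
    At 32: go left to 15.
      At 15: go left to 30.
        At 30: go left to 18.
          18 is a leaf — visit 18.
        Visit 30.
        At 30: no right child.
      Visit 15.
      At 15: go right to 38.
        38 is a leaf — visit 38.
    Visit 32.
    At 32: go right to 6.
      At 6: go left to 23.
        23 is a leaf — visit 23.
      Visit 6.
      At 6: no right child.
Visit 20.
At 20: no right child.
Full in-order sequence: 14, 29, 33, 18, 30, 15, 38, 32, 23, 6, 20.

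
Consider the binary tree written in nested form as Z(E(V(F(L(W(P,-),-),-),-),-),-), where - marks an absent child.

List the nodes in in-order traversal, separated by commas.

P, W, L, F, V, E, Z

In-order visits the left subtree, then the node, then the right subtree.
At Z: go left to E.
  At E: go left to V.
    At V: go left to F.
      At F: go left to L.
        At L: go left to W.
          At W: go left to P.
            P is a leaf — visit P.
          Visit W.
          At W: no right child.
        Visit L.
        At L: no right child.
      Visit F.
      At F: no right child.
    Visit V.
    At V: no right child.
  Visit E.
  At E: no right child.
Visit Z.
At Z: no right child.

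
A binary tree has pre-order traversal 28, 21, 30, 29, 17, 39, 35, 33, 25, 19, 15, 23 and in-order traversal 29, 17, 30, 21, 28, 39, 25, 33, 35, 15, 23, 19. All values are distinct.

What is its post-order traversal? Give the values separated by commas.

The first element of pre-order is the root; it splits in-order into left and right subtrees.
Root 28: left subtree has 4 nodes {29, 17, 30, 21}, right has 7 {39, 25, 33, 35, 15, 23, 19}.
  Root 21: left subtree has 3 nodes {29, 17, 30}, right has 0 { }.
    Root 30: left subtree has 2 nodes {29, 17}, right has 0 { }.
      Root 29: left subtree has 0 nodes { }, right has 1 {17}.
  Root 39: left subtree has 0 nodes { }, right has 6 {25, 33, 35, 15, 23, 19}.
    Root 35: left subtree has 2 nodes {25, 33}, right has 3 {15, 23, 19}.
      Root 33: left subtree has 1 node {25}, right has 0 { }.
      Root 19: left subtree has 2 nodes {15, 23}, right has 0 { }.
        Root 15: left subtree has 0 nodes { }, right has 1 {23}.

17, 29, 30, 21, 25, 33, 23, 15, 19, 35, 39, 28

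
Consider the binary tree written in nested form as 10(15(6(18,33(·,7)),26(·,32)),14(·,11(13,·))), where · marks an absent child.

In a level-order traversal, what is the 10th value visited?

13

Level-order visits nodes level by level from the root, left to right within each level.
Level 0: 10
Level 1: 15, 14
Level 2: 6, 26, 11
Level 3: 18, 33, 32, 13
Level 4: 7
Full level-order sequence: 10, 15, 14, 6, 26, 11, 18, 33, 32, 13, 7.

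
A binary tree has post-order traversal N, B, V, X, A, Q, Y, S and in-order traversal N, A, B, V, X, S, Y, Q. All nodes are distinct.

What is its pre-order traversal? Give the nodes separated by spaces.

S A N X V B Y Q

The last element of post-order is the root; it splits in-order into left and right subtrees.
Root S: left subtree has 5 nodes {N, A, B, V, X}, right has 2 {Y, Q}.
  Root A: left subtree has 1 node {N}, right has 3 {B, V, X}.
    Root X: left subtree has 2 nodes {B, V}, right has 0 { }.
      Root V: left subtree has 1 node {B}, right has 0 { }.
  Root Y: left subtree has 0 nodes { }, right has 1 {Q}.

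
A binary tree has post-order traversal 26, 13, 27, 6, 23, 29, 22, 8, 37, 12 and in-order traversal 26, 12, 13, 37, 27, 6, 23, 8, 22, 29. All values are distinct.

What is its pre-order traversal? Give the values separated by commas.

12, 26, 37, 13, 8, 23, 6, 27, 22, 29

The last element of post-order is the root; it splits in-order into left and right subtrees.
Root 12: left subtree has 1 node {26}, right has 8 {13, 37, 27, 6, 23, 8, 22, 29}.
  Root 37: left subtree has 1 node {13}, right has 6 {27, 6, 23, 8, 22, 29}.
    Root 8: left subtree has 3 nodes {27, 6, 23}, right has 2 {22, 29}.
      Root 23: left subtree has 2 nodes {27, 6}, right has 0 { }.
        Root 6: left subtree has 1 node {27}, right has 0 { }.
      Root 22: left subtree has 0 nodes { }, right has 1 {29}.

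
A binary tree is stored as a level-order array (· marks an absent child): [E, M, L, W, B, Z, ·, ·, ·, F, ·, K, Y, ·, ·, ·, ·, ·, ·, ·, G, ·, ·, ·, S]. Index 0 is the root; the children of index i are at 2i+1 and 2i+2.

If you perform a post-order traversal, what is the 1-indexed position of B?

Post-order visits the left subtree, then the right subtree, then the node.
At E: go left to M.
  At M: go left to W.
    W is a leaf — visit W.
  At M: go right to B.
    At B: go left to F.
      At F: no left child.
      At F: go right to G.
        G is a leaf — visit G.
      Visit F.
    At B: no right child.
    Visit B.
  Visit M.
At E: go right to L.
  At L: go left to Z.
    At Z: go left to K.
      At K: no left child.
      At K: go right to S.
        S is a leaf — visit S.
      Visit K.
    At Z: go right to Y.
      Y is a leaf — visit Y.
    Visit Z.
  At L: no right child.
  Visit L.
Visit E.
Full post-order sequence: W, G, F, B, M, S, K, Y, Z, L, E.

4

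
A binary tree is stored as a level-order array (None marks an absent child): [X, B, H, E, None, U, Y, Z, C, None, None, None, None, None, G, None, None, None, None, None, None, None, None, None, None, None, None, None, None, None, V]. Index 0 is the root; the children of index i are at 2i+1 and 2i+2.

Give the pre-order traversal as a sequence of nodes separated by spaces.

Pre-order visits the node, then its left subtree, then its right subtree.
Visit X.
At X: go left to B.
  Visit B.
  At B: go left to E.
    Visit E.
    At E: go left to Z.
      Z is a leaf — visit Z.
    At E: go right to C.
      C is a leaf — visit C.
  At B: no right child.
At X: go right to H.
  Visit H.
  At H: go left to U.
    U is a leaf — visit U.
  At H: go right to Y.
    Visit Y.
    At Y: no left child.
    At Y: go right to G.
      Visit G.
      At G: no left child.
      At G: go right to V.
        V is a leaf — visit V.

X B E Z C H U Y G V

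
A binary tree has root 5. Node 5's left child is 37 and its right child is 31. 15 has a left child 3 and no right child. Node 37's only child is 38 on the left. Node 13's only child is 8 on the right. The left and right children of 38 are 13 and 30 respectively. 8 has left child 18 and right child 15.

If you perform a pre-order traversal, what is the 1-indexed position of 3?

8

Pre-order visits the node, then its left subtree, then its right subtree.
Visit 5.
At 5: go left to 37.
  Visit 37.
  At 37: go left to 38.
    Visit 38.
    At 38: go left to 13.
      Visit 13.
      At 13: no left child.
      At 13: go right to 8.
        Visit 8.
        At 8: go left to 18.
          18 is a leaf — visit 18.
        At 8: go right to 15.
          Visit 15.
          At 15: go left to 3.
            3 is a leaf — visit 3.
          At 15: no right child.
    At 38: go right to 30.
      30 is a leaf — visit 30.
  At 37: no right child.
At 5: go right to 31.
  31 is a leaf — visit 31.
Full pre-order sequence: 5, 37, 38, 13, 8, 18, 15, 3, 30, 31.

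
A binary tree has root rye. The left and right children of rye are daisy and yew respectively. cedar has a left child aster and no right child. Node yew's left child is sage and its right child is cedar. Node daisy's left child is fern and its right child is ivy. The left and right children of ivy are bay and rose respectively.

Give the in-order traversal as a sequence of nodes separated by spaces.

In-order visits the left subtree, then the node, then the right subtree.
At rye: go left to daisy.
  At daisy: go left to fern.
    fern is a leaf — visit fern.
  Visit daisy.
  At daisy: go right to ivy.
    At ivy: go left to bay.
      bay is a leaf — visit bay.
    Visit ivy.
    At ivy: go right to rose.
      rose is a leaf — visit rose.
Visit rye.
At rye: go right to yew.
  At yew: go left to sage.
    sage is a leaf — visit sage.
  Visit yew.
  At yew: go right to cedar.
    At cedar: go left to aster.
      aster is a leaf — visit aster.
    Visit cedar.
    At cedar: no right child.

fern daisy bay ivy rose rye sage yew aster cedar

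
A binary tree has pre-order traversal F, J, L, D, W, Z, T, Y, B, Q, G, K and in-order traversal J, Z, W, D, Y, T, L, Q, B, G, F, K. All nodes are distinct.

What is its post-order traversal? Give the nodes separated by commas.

Z, W, Y, T, D, Q, G, B, L, J, K, F

The first element of pre-order is the root; it splits in-order into left and right subtrees.
Root F: left subtree has 10 nodes {J, Z, W, D, Y, T, L, Q, B, G}, right has 1 {K}.
  Root J: left subtree has 0 nodes { }, right has 9 {Z, W, D, Y, T, L, Q, B, G}.
    Root L: left subtree has 5 nodes {Z, W, D, Y, T}, right has 3 {Q, B, G}.
      Root D: left subtree has 2 nodes {Z, W}, right has 2 {Y, T}.
        Root W: left subtree has 1 node {Z}, right has 0 { }.
        Root T: left subtree has 1 node {Y}, right has 0 { }.
      Root B: left subtree has 1 node {Q}, right has 1 {G}.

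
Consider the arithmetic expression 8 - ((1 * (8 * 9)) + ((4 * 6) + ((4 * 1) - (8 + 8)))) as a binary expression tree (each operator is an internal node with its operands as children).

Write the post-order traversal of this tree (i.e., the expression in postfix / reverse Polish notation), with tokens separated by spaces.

8 1 8 9 * * 4 6 * 4 1 * 8 8 + - + + -

Post-order on an expression tree gives postfix notation: for each operator, emit left operand, right operand, then the operator.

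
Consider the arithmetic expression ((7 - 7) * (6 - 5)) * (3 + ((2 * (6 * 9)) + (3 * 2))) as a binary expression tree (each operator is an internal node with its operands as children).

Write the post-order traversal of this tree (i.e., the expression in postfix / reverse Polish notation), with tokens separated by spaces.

7 7 - 6 5 - * 3 2 6 9 * * 3 2 * + + *

Post-order on an expression tree gives postfix notation: for each operator, emit left operand, right operand, then the operator.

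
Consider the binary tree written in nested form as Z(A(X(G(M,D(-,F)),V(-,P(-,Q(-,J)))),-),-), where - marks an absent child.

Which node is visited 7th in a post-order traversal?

P

Post-order visits the left subtree, then the right subtree, then the node.
At Z: go left to A.
  At A: go left to X.
    At X: go left to G.
      At G: go left to M.
        M is a leaf — visit M.
      At G: go right to D.
        At D: no left child.
        At D: go right to F.
          F is a leaf — visit F.
        Visit D.
      Visit G.
    At X: go right to V.
      At V: no left child.
      At V: go right to P.
        At P: no left child.
        At P: go right to Q.
          At Q: no left child.
          At Q: go right to J.
            J is a leaf — visit J.
          Visit Q.
        Visit P.
      Visit V.
    Visit X.
  At A: no right child.
  Visit A.
At Z: no right child.
Visit Z.
Full post-order sequence: M, F, D, G, J, Q, P, V, X, A, Z.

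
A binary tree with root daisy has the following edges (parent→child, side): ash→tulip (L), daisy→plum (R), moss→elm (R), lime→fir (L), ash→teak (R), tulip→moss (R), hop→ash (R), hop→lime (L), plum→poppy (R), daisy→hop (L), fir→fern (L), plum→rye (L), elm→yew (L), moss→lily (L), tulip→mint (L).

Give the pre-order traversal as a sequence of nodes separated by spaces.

Pre-order visits the node, then its left subtree, then its right subtree.
Visit daisy.
At daisy: go left to hop.
  Visit hop.
  At hop: go left to lime.
    Visit lime.
    At lime: go left to fir.
      Visit fir.
      At fir: go left to fern.
        fern is a leaf — visit fern.
      At fir: no right child.
    At lime: no right child.
  At hop: go right to ash.
    Visit ash.
    At ash: go left to tulip.
      Visit tulip.
      At tulip: go left to mint.
        mint is a leaf — visit mint.
      At tulip: go right to moss.
        Visit moss.
        At moss: go left to lily.
          lily is a leaf — visit lily.
        At moss: go right to elm.
          Visit elm.
          At elm: go left to yew.
            yew is a leaf — visit yew.
          At elm: no right child.
    At ash: go right to teak.
      teak is a leaf — visit teak.
At daisy: go right to plum.
  Visit plum.
  At plum: go left to rye.
    rye is a leaf — visit rye.
  At plum: go right to poppy.
    poppy is a leaf — visit poppy.

daisy hop lime fir fern ash tulip mint moss lily elm yew teak plum rye poppy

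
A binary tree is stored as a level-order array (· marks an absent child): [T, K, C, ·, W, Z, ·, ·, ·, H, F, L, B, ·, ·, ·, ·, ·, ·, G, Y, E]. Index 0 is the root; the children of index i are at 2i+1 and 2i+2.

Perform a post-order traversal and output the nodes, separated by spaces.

G Y H E F W K L B Z C T

Post-order visits the left subtree, then the right subtree, then the node.
At T: go left to K.
  At K: no left child.
  At K: go right to W.
    At W: go left to H.
      At H: go left to G.
        G is a leaf — visit G.
      At H: go right to Y.
        Y is a leaf — visit Y.
      Visit H.
    At W: go right to F.
      At F: go left to E.
        E is a leaf — visit E.
      At F: no right child.
      Visit F.
    Visit W.
  Visit K.
At T: go right to C.
  At C: go left to Z.
    At Z: go left to L.
      L is a leaf — visit L.
    At Z: go right to B.
      B is a leaf — visit B.
    Visit Z.
  At C: no right child.
  Visit C.
Visit T.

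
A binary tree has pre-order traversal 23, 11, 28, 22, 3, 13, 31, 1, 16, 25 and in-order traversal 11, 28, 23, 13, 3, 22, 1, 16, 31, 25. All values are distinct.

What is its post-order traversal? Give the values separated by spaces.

28 11 13 3 16 1 25 31 22 23

The first element of pre-order is the root; it splits in-order into left and right subtrees.
Root 23: left subtree has 2 nodes {11, 28}, right has 7 {13, 3, 22, 1, 16, 31, 25}.
  Root 11: left subtree has 0 nodes { }, right has 1 {28}.
  Root 22: left subtree has 2 nodes {13, 3}, right has 4 {1, 16, 31, 25}.
    Root 3: left subtree has 1 node {13}, right has 0 { }.
    Root 31: left subtree has 2 nodes {1, 16}, right has 1 {25}.
      Root 1: left subtree has 0 nodes { }, right has 1 {16}.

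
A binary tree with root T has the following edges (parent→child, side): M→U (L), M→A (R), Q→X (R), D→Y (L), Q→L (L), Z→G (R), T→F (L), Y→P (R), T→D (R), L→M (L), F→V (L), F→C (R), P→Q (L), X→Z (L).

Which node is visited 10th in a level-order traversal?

Level-order visits nodes level by level from the root, left to right within each level.
Level 0: T
Level 1: F, D
Level 2: V, C, Y
Level 3: P
Level 4: Q
Level 5: L, X
Level 6: M, Z
Level 7: U, A, G
Full level-order sequence: T, F, D, V, C, Y, P, Q, L, X, M, Z, U, A, G.

X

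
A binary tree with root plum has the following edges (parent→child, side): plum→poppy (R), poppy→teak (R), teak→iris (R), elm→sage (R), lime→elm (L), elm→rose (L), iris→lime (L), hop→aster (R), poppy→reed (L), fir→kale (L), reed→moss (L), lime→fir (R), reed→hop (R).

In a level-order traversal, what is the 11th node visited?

Level-order visits nodes level by level from the root, left to right within each level.
Level 0: plum
Level 1: poppy
Level 2: reed, teak
Level 3: moss, hop, iris
Level 4: aster, lime
Level 5: elm, fir
Level 6: rose, sage, kale
Full level-order sequence: plum, poppy, reed, teak, moss, hop, iris, aster, lime, elm, fir, rose, sage, kale.

fir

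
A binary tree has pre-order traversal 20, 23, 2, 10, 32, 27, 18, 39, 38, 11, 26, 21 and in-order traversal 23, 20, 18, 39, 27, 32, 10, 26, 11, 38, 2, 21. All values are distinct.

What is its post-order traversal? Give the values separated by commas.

The first element of pre-order is the root; it splits in-order into left and right subtrees.
Root 20: left subtree has 1 node {23}, right has 10 {18, 39, 27, 32, 10, 26, 11, 38, 2, 21}.
  Root 2: left subtree has 8 nodes {18, 39, 27, 32, 10, 26, 11, 38}, right has 1 {21}.
    Root 10: left subtree has 4 nodes {18, 39, 27, 32}, right has 3 {26, 11, 38}.
      Root 32: left subtree has 3 nodes {18, 39, 27}, right has 0 { }.
        Root 27: left subtree has 2 nodes {18, 39}, right has 0 { }.
          Root 18: left subtree has 0 nodes { }, right has 1 {39}.
      Root 38: left subtree has 2 nodes {26, 11}, right has 0 { }.
        Root 11: left subtree has 1 node {26}, right has 0 { }.

23, 39, 18, 27, 32, 26, 11, 38, 10, 21, 2, 20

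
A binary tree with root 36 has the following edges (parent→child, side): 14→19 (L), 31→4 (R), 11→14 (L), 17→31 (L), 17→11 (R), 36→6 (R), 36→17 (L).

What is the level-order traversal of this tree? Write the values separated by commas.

36, 17, 6, 31, 11, 4, 14, 19

Level-order visits nodes level by level from the root, left to right within each level.
Level 0: 36
Level 1: 17, 6
Level 2: 31, 11
Level 3: 4, 14
Level 4: 19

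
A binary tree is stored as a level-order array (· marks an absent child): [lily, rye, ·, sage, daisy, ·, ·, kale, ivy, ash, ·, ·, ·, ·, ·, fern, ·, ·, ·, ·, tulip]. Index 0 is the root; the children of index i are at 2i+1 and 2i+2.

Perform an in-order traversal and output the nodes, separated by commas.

In-order visits the left subtree, then the node, then the right subtree.
At lily: go left to rye.
  At rye: go left to sage.
    At sage: go left to kale.
      At kale: go left to fern.
        fern is a leaf — visit fern.
      Visit kale.
      At kale: no right child.
    Visit sage.
    At sage: go right to ivy.
      ivy is a leaf — visit ivy.
  Visit rye.
  At rye: go right to daisy.
    At daisy: go left to ash.
      At ash: no left child.
      Visit ash.
      At ash: go right to tulip.
        tulip is a leaf — visit tulip.
    Visit daisy.
    At daisy: no right child.
Visit lily.
At lily: no right child.

fern, kale, sage, ivy, rye, ash, tulip, daisy, lily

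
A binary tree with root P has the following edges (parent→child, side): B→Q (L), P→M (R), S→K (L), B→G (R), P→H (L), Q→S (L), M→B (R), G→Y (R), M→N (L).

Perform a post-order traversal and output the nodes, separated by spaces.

H N K S Q Y G B M P

Post-order visits the left subtree, then the right subtree, then the node.
At P: go left to H.
  H is a leaf — visit H.
At P: go right to M.
  At M: go left to N.
    N is a leaf — visit N.
  At M: go right to B.
    At B: go left to Q.
      At Q: go left to S.
        At S: go left to K.
          K is a leaf — visit K.
        At S: no right child.
        Visit S.
      At Q: no right child.
      Visit Q.
    At B: go right to G.
      At G: no left child.
      At G: go right to Y.
        Y is a leaf — visit Y.
      Visit G.
    Visit B.
  Visit M.
Visit P.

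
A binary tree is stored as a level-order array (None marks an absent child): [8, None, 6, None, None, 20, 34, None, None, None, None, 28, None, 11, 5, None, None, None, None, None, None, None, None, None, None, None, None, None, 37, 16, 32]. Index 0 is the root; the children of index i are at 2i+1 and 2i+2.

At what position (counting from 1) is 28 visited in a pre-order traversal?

4

Pre-order visits the node, then its left subtree, then its right subtree.
Visit 8.
At 8: no left child.
At 8: go right to 6.
  Visit 6.
  At 6: go left to 20.
    Visit 20.
    At 20: go left to 28.
      28 is a leaf — visit 28.
    At 20: no right child.
  At 6: go right to 34.
    Visit 34.
    At 34: go left to 11.
      Visit 11.
      At 11: no left child.
      At 11: go right to 37.
        37 is a leaf — visit 37.
    At 34: go right to 5.
      Visit 5.
      At 5: go left to 16.
        16 is a leaf — visit 16.
      At 5: go right to 32.
        32 is a leaf — visit 32.
Full pre-order sequence: 8, 6, 20, 28, 34, 11, 37, 5, 16, 32.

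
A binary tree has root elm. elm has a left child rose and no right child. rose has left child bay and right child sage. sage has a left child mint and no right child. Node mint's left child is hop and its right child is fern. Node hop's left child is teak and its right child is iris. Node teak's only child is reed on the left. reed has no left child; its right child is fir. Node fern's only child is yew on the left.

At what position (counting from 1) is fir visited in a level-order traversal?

Level-order visits nodes level by level from the root, left to right within each level.
Level 0: elm
Level 1: rose
Level 2: bay, sage
Level 3: mint
Level 4: hop, fern
Level 5: teak, iris, yew
Level 6: reed
Level 7: fir
Full level-order sequence: elm, rose, bay, sage, mint, hop, fern, teak, iris, yew, reed, fir.

12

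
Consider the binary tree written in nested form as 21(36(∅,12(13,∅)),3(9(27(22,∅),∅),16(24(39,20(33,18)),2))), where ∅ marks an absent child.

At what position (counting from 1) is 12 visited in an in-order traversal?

3

In-order visits the left subtree, then the node, then the right subtree.
At 21: go left to 36.
  At 36: no left child.
  Visit 36.
  At 36: go right to 12.
    At 12: go left to 13.
      13 is a leaf — visit 13.
    Visit 12.
    At 12: no right child.
Visit 21.
At 21: go right to 3.
  At 3: go left to 9.
    At 9: go left to 27.
      At 27: go left to 22.
        22 is a leaf — visit 22.
      Visit 27.
      At 27: no right child.
    Visit 9.
    At 9: no right child.
  Visit 3.
  At 3: go right to 16.
    At 16: go left to 24.
      At 24: go left to 39.
        39 is a leaf — visit 39.
      Visit 24.
      At 24: go right to 20.
        At 20: go left to 33.
          33 is a leaf — visit 33.
        Visit 20.
        At 20: go right to 18.
          18 is a leaf — visit 18.
    Visit 16.
    At 16: go right to 2.
      2 is a leaf — visit 2.
Full in-order sequence: 36, 13, 12, 21, 22, 27, 9, 3, 39, 24, 33, 20, 18, 16, 2.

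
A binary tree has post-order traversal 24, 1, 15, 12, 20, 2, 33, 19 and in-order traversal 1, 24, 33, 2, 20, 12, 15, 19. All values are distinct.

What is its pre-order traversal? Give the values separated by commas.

19, 33, 1, 24, 2, 20, 12, 15

The last element of post-order is the root; it splits in-order into left and right subtrees.
Root 19: left subtree has 7 nodes {1, 24, 33, 2, 20, 12, 15}, right has 0 { }.
  Root 33: left subtree has 2 nodes {1, 24}, right has 4 {2, 20, 12, 15}.
    Root 1: left subtree has 0 nodes { }, right has 1 {24}.
    Root 2: left subtree has 0 nodes { }, right has 3 {20, 12, 15}.
      Root 20: left subtree has 0 nodes { }, right has 2 {12, 15}.
        Root 12: left subtree has 0 nodes { }, right has 1 {15}.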